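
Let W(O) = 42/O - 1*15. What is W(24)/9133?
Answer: -53/36532 ≈ -0.0014508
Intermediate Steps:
W(O) = -15 + 42/O (W(O) = 42/O - 15 = -15 + 42/O)
W(24)/9133 = (-15 + 42/24)/9133 = (-15 + 42*(1/24))*(1/9133) = (-15 + 7/4)*(1/9133) = -53/4*1/9133 = -53/36532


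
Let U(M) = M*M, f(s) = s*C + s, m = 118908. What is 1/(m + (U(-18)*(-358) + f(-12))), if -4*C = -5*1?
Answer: 1/2889 ≈ 0.00034614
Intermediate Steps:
C = 5/4 (C = -(-5)/4 = -¼*(-5) = 5/4 ≈ 1.2500)
f(s) = 9*s/4 (f(s) = s*(5/4) + s = 5*s/4 + s = 9*s/4)
U(M) = M²
1/(m + (U(-18)*(-358) + f(-12))) = 1/(118908 + ((-18)²*(-358) + (9/4)*(-12))) = 1/(118908 + (324*(-358) - 27)) = 1/(118908 + (-115992 - 27)) = 1/(118908 - 116019) = 1/2889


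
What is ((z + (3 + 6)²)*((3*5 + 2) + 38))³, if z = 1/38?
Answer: 4856430021738625/54872 ≈ 8.8505e+10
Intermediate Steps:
z = 1/38 ≈ 0.026316
((z + (3 + 6)²)*((3*5 + 2) + 38))³ = ((1/38 + (3 + 6)²)*((3*5 + 2) + 38))³ = ((1/38 + 9²)*((15 + 2) + 38))³ = ((1/38 + 81)*(17 + 38))³ = ((3079/38)*55)³ = (169345/38)³ = 4856430021738625/54872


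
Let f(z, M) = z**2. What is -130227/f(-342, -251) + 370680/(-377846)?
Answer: -15426994427/7365729924 ≈ -2.0944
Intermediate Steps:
-130227/f(-342, -251) + 370680/(-377846) = -130227/((-342)**2) + 370680/(-377846) = -130227/116964 + 370680*(-1/377846) = -130227*1/116964 - 185340/188923 = -43409/38988 - 185340/188923 = -15426994427/7365729924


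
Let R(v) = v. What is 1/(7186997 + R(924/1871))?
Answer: 1871/13446872311 ≈ 1.3914e-7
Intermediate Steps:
1/(7186997 + R(924/1871)) = 1/(7186997 + 924/1871) = 1/(13446872311/1871) = 1871/13446872311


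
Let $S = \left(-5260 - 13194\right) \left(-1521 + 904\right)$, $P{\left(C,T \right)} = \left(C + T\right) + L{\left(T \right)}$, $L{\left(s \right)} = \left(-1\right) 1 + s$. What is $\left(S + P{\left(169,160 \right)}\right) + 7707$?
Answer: $11394313$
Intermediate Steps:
$L{\left(s \right)} = -1 + s$
$P{\left(C,T \right)} = -1 + C + 2 T$ ($P{\left(C,T \right)} = \left(C + T\right) + \left(-1 + T\right) = -1 + C + 2 T$)
$S = 11386118$ ($S = \left(-18454\right) \left(-617\right) = 11386118$)
$\left(S + P{\left(169,160 \right)}\right) + 7707 = \left(11386118 + \left(-1 + 169 + 2 \cdot 160\right)\right) + 7707 = \left(11386118 + \left(-1 + 169 + 320\right)\right) + 7707 = \left(11386118 + 488\right) + 7707 = 11386606 + 7707 = 11394313$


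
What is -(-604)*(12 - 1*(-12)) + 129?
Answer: 14625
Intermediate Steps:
-(-604)*(12 - 1*(-12)) + 129 = -(-604)*(12 + 12) + 129 = -(-604)*24 + 129 = -151*(-96) + 129 = 14496 + 129 = 14625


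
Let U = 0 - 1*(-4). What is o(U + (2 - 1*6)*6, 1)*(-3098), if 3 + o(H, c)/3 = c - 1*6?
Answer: 74352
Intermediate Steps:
U = 4 (U = 0 + 4 = 4)
o(H, c) = -27 + 3*c (o(H, c) = -9 + 3*(c - 1*6) = -9 + 3*(c - 6) = -9 + 3*(-6 + c) = -9 + (-18 + 3*c) = -27 + 3*c)
o(U + (2 - 1*6)*6, 1)*(-3098) = (-27 + 3*1)*(-3098) = (-27 + 3)*(-3098) = -24*(-3098) = 74352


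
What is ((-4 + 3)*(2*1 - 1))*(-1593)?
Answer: 1593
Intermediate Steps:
((-4 + 3)*(2*1 - 1))*(-1593) = -(2 - 1)*(-1593) = -1*1*(-1593) = -1*(-1593) = 1593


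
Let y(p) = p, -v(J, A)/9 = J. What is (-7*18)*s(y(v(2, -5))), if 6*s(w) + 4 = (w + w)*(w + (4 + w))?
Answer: -24108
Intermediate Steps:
v(J, A) = -9*J
s(w) = -⅔ + w*(4 + 2*w)/3 (s(w) = -⅔ + ((w + w)*(w + (4 + w)))/6 = -⅔ + ((2*w)*(4 + 2*w))/6 = -⅔ + (2*w*(4 + 2*w))/6 = -⅔ + w*(4 + 2*w)/3)
(-7*18)*s(y(v(2, -5))) = (-7*18)*(-⅔ + 2*(-9*2)²/3 + 4*(-9*2)/3) = -126*(-⅔ + (⅔)*(-18)² + (4/3)*(-18)) = -126*(-⅔ + (⅔)*324 - 24) = -126*(-⅔ + 216 - 24) = -126*574/3 = -24108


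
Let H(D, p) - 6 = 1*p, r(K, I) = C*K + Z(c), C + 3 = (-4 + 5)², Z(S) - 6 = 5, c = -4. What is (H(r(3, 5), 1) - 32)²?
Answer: 625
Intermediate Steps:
Z(S) = 11 (Z(S) = 6 + 5 = 11)
C = -2 (C = -3 + (-4 + 5)² = -3 + 1² = -3 + 1 = -2)
r(K, I) = 11 - 2*K (r(K, I) = -2*K + 11 = 11 - 2*K)
H(D, p) = 6 + p (H(D, p) = 6 + 1*p = 6 + p)
(H(r(3, 5), 1) - 32)² = ((6 + 1) - 32)² = (7 - 32)² = (-25)² = 625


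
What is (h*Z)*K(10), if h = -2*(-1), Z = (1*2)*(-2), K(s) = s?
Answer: -80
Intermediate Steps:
Z = -4 (Z = 2*(-2) = -4)
h = 2
(h*Z)*K(10) = (2*(-4))*10 = -8*10 = -80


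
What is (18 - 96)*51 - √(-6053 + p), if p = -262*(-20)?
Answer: -3978 - I*√813 ≈ -3978.0 - 28.513*I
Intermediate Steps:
p = 5240
(18 - 96)*51 - √(-6053 + p) = (18 - 96)*51 - √(-6053 + 5240) = -78*51 - √(-813) = -3978 - I*√813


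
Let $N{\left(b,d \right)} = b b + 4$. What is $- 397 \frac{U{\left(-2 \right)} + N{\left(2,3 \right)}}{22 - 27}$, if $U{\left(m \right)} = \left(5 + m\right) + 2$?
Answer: $\frac{5161}{5} \approx 1032.2$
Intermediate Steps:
$U{\left(m \right)} = 7 + m$
$N{\left(b,d \right)} = 4 + b^{2}$ ($N{\left(b,d \right)} = b^{2} + 4 = 4 + b^{2}$)
$- 397 \frac{U{\left(-2 \right)} + N{\left(2,3 \right)}}{22 - 27} = - 397 \frac{\left(7 - 2\right) + \left(4 + 2^{2}\right)}{22 - 27} = - 397 \frac{5 + \left(4 + 4\right)}{-5} = - 397 \left(5 + 8\right) \left(- \frac{1}{5}\right) = - 397 \cdot 13 \left(- \frac{1}{5}\right) = \left(-397\right) \left(- \frac{13}{5}\right) = \frac{5161}{5}$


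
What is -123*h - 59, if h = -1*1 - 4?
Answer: 556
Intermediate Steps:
h = -5 (h = -1 - 4 = -5)
-123*h - 59 = -123*(-5) - 59 = 615 - 59 = 556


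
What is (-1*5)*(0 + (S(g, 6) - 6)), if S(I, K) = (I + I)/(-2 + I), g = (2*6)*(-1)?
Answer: 150/7 ≈ 21.429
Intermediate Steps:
g = -12 (g = 12*(-1) = -12)
S(I, K) = 2*I/(-2 + I) (S(I, K) = (2*I)/(-2 + I) = 2*I/(-2 + I))
(-1*5)*(0 + (S(g, 6) - 6)) = (-1*5)*(0 + (2*(-12)/(-2 - 12) - 6)) = -5*(0 + (2*(-12)/(-14) - 6)) = -5*(0 + (2*(-12)*(-1/14) - 6)) = -5*(0 + (12/7 - 6)) = -5*(0 - 30/7) = -5*(-30/7) = 150/7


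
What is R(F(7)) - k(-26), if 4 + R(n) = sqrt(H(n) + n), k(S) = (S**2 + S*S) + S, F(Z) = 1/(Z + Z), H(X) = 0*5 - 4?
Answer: -1330 + I*sqrt(770)/14 ≈ -1330.0 + 1.9821*I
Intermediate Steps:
H(X) = -4 (H(X) = 0 - 4 = -4)
F(Z) = 1/(2*Z)
k(S) = S + 2*S**2 (k(S) = (S**2 + S**2) + S = 2*S**2 + S = S + 2*S**2)
R(n) = -4 + sqrt(-4 + n)
R(F(7)) - k(-26) = (-4 + sqrt(-4 + (1/2)/7)) - (-26)*(1 + 2*(-26)) = (-4 + sqrt(-4 + (1/2)*(1/7))) - (-26)*(1 - 52) = (-4 + sqrt(-4 + 1/14)) - (-26)*(-51) = (-4 + sqrt(-55/14)) - 1*1326 = (-4 + I*sqrt(770)/14) - 1326 = -1330 + I*sqrt(770)/14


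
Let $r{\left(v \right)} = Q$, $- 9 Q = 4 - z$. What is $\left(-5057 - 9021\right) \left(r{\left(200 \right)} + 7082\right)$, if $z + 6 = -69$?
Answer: $- \frac{896191402}{9} \approx -9.9577 \cdot 10^{7}$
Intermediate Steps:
$z = -75$ ($z = -6 - 69 = -75$)
$Q = - \frac{79}{9}$ ($Q = - \frac{4 - -75}{9} = - \frac{4 + 75}{9} = \left(- \frac{1}{9}\right) 79 = - \frac{79}{9} \approx -8.7778$)
$r{\left(v \right)} = - \frac{79}{9}$
$\left(-5057 - 9021\right) \left(r{\left(200 \right)} + 7082\right) = \left(-5057 - 9021\right) \left(- \frac{79}{9} + 7082\right) = \left(-14078\right) \frac{63659}{9} = - \frac{896191402}{9}$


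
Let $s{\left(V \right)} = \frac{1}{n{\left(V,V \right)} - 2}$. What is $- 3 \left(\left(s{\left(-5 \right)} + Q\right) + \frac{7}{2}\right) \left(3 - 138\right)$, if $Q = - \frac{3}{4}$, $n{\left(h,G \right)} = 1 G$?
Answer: $\frac{29565}{28} \approx 1055.9$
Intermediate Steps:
$n{\left(h,G \right)} = G$
$Q = - \frac{3}{4}$ ($Q = \left(-3\right) \frac{1}{4} = - \frac{3}{4} \approx -0.75$)
$s{\left(V \right)} = \frac{1}{-2 + V}$ ($s{\left(V \right)} = \frac{1}{V - 2} = \frac{1}{-2 + V}$)
$- 3 \left(\left(s{\left(-5 \right)} + Q\right) + \frac{7}{2}\right) \left(3 - 138\right) = - 3 \left(\left(\frac{1}{-2 - 5} - \frac{3}{4}\right) + \frac{7}{2}\right) \left(3 - 138\right) = - 3 \left(\left(\frac{1}{-7} - \frac{3}{4}\right) + 7 \cdot \frac{1}{2}\right) \left(-135\right) = - 3 \left(\left(- \frac{1}{7} - \frac{3}{4}\right) + \frac{7}{2}\right) \left(-135\right) = - 3 \left(- \frac{25}{28} + \frac{7}{2}\right) \left(-135\right) = \left(-3\right) \frac{73}{28} \left(-135\right) = \left(- \frac{219}{28}\right) \left(-135\right) = \frac{29565}{28}$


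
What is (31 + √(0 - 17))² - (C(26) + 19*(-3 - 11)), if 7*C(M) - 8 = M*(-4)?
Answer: 8566/7 + 62*I*√17 ≈ 1223.7 + 255.63*I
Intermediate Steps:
C(M) = 8/7 - 4*M/7 (C(M) = 8/7 + (M*(-4))/7 = 8/7 + (-4*M)/7 = 8/7 - 4*M/7)
(31 + √(0 - 17))² - (C(26) + 19*(-3 - 11)) = (31 + √(0 - 17))² - ((8/7 - 4/7*26) + 19*(-3 - 11)) = (31 + √(-17))² - ((8/7 - 104/7) + 19*(-14)) = (31 + I*√17)² - (-96/7 - 266) = (31 + I*√17)² - 1*(-1958/7) = (31 + I*√17)² + 1958/7 = 1958/7 + (31 + I*√17)²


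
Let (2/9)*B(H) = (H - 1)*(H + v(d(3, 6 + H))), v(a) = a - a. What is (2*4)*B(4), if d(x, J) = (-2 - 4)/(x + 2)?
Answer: 432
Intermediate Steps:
d(x, J) = -6/(2 + x)
v(a) = 0
B(H) = 9*H*(-1 + H)/2 (B(H) = 9*((H - 1)*(H + 0))/2 = 9*((-1 + H)*H)/2 = 9*(H*(-1 + H))/2 = 9*H*(-1 + H)/2)
(2*4)*B(4) = (2*4)*((9/2)*4*(-1 + 4)) = 8*((9/2)*4*3) = 8*54 = 432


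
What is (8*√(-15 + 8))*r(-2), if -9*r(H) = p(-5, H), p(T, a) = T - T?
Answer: 0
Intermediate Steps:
p(T, a) = 0
r(H) = 0 (r(H) = -⅑*0 = 0)
(8*√(-15 + 8))*r(-2) = (8*√(-15 + 8))*0 = (8*√(-7))*0 = (8*(I*√7))*0 = (8*I*√7)*0 = 0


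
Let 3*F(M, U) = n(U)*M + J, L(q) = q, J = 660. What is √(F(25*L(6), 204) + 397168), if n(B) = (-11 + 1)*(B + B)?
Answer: 2*√48347 ≈ 439.76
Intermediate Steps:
n(B) = -20*B
F(M, U) = 220 - 20*M*U/3 (F(M, U) = ((-20*U)*M + 660)/3 = (-20*M*U + 660)/3 = (660 - 20*M*U)/3 = 220 - 20*M*U/3)
√(F(25*L(6), 204) + 397168) = √((220 - 20/3*25*6*204) + 397168) = √((220 - 20/3*150*204) + 397168) = √((220 - 204000) + 397168) = √(-203780 + 397168) = √193388 = 2*√48347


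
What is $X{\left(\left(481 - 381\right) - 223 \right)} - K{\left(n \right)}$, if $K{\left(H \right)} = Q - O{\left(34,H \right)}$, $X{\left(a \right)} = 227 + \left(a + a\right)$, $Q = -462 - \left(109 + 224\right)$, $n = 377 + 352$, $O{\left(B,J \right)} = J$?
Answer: $1505$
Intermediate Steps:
$n = 729$
$Q = -795$ ($Q = -462 - 333 = -795$)
$X{\left(a \right)} = 227 + 2 a$
$K{\left(H \right)} = -795 - H$
$X{\left(\left(481 - 381\right) - 223 \right)} - K{\left(n \right)} = \left(227 + 2 \left(\left(481 - 381\right) - 223\right)\right) - \left(-795 - 729\right) = \left(227 + 2 \left(100 - 223\right)\right) - \left(-795 - 729\right) = \left(227 + 2 \left(-123\right)\right) - -1524 = \left(227 - 246\right) + 1524 = -19 + 1524 = 1505$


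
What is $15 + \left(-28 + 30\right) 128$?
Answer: $271$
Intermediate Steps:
$15 + \left(-28 + 30\right) 128 = 15 + 2 \cdot 128 = 15 + 256 = 271$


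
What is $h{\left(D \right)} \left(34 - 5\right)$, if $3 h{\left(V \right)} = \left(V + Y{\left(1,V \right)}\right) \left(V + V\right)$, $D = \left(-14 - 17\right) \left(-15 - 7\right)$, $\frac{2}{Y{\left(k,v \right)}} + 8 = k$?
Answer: $\frac{188761232}{21} \approx 8.9886 \cdot 10^{6}$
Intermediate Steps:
$Y{\left(k,v \right)} = \frac{2}{-8 + k}$
$D = 682$ ($D = \left(-31\right) \left(-22\right) = 682$)
$h{\left(V \right)} = \frac{2 V \left(- \frac{2}{7} + V\right)}{3}$ ($h{\left(V \right)} = \frac{\left(V + \frac{2}{-8 + 1}\right) \left(V + V\right)}{3} = \frac{\left(V + \frac{2}{-7}\right) 2 V}{3} = \frac{\left(V + 2 \left(- \frac{1}{7}\right)\right) 2 V}{3} = \frac{\left(V - \frac{2}{7}\right) 2 V}{3} = \frac{\left(- \frac{2}{7} + V\right) 2 V}{3} = \frac{2 V \left(- \frac{2}{7} + V\right)}{3}$)
$h{\left(D \right)} \left(34 - 5\right) = \frac{2}{21} \cdot 682 \left(-2 + 7 \cdot 682\right) \left(34 - 5\right) = \frac{2}{21} \cdot 682 \left(-2 + 4774\right) 29 = \frac{2}{21} \cdot 682 \cdot 4772 \cdot 29 = \frac{6509008}{21} \cdot 29 = \frac{188761232}{21}$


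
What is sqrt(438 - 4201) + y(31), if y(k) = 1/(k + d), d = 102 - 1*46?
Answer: 1/87 + I*sqrt(3763) ≈ 0.011494 + 61.343*I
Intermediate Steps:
d = 56 (d = 102 - 46 = 56)
y(k) = 1/(56 + k) (y(k) = 1/(k + 56) = 1/(56 + k))
sqrt(438 - 4201) + y(31) = sqrt(438 - 4201) + 1/(56 + 31) = sqrt(-3763) + 1/87 = I*sqrt(3763) + 1/87 = 1/87 + I*sqrt(3763)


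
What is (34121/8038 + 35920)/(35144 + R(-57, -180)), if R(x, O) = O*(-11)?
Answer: 288759081/298402712 ≈ 0.96768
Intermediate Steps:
R(x, O) = -11*O
(34121/8038 + 35920)/(35144 + R(-57, -180)) = (34121/8038 + 35920)/(35144 - 11*(-180)) = (34121*(1/8038) + 35920)/(35144 + 1980) = (34121/8038 + 35920)/37124 = (288759081/8038)*(1/37124) = 288759081/298402712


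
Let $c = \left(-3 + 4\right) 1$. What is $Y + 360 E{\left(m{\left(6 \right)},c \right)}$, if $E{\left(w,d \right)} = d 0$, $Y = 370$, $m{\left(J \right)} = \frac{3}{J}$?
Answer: $370$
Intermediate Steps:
$c = 1$ ($c = 1 \cdot 1 = 1$)
$E{\left(w,d \right)} = 0$
$Y + 360 E{\left(m{\left(6 \right)},c \right)} = 370 + 360 \cdot 0 = 370 + 0 = 370$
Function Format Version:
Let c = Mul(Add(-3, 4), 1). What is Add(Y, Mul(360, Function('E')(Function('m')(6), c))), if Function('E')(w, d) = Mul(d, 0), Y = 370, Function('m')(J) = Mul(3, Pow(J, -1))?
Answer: 370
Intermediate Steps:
c = 1 (c = Mul(1, 1) = 1)
Function('E')(w, d) = 0
Add(Y, Mul(360, Function('E')(Function('m')(6), c))) = Add(370, Mul(360, 0)) = Add(370, 0) = 370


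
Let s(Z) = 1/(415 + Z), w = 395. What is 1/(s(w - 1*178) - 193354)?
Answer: -632/122199727 ≈ -5.1719e-6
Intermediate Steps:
1/(s(w - 1*178) - 193354) = 1/(1/(415 + (395 - 1*178)) - 193354) = 1/(1/(415 + (395 - 178)) - 193354) = 1/(1/(415 + 217) - 193354) = 1/(1/632 - 193354) = 1/(-122199727/632) = -632/122199727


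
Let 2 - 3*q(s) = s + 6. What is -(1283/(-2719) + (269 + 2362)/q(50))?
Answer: 2392261/16314 ≈ 146.64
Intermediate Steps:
q(s) = -4/3 - s/3 (q(s) = ⅔ - (s + 6)/3 = ⅔ - (6 + s)/3 = ⅔ + (-2 - s/3) = -4/3 - s/3)
-(1283/(-2719) + (269 + 2362)/q(50)) = -(1283/(-2719) + (269 + 2362)/(-4/3 - ⅓*50)) = -(1283*(-1/2719) + 2631/(-4/3 - 50/3)) = -(-1283/2719 + 2631/(-18)) = -(-1283/2719 + 2631*(-1/18)) = -(-1283/2719 - 877/6) = -1*(-2392261/16314) = 2392261/16314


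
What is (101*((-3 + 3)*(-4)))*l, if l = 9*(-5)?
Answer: 0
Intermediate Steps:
l = -45
(101*((-3 + 3)*(-4)))*l = (101*((-3 + 3)*(-4)))*(-45) = (101*(0*(-4)))*(-45) = (101*0)*(-45) = 0*(-45) = 0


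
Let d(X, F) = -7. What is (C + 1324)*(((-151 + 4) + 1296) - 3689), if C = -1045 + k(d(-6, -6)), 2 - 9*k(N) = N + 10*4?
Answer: -6299200/9 ≈ -6.9991e+5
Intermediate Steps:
k(N) = -38/9 - N/9 (k(N) = 2/9 - (N + 10*4)/9 = 2/9 - (N + 40)/9 = 2/9 - (40 + N)/9 = 2/9 + (-40/9 - N/9) = -38/9 - N/9)
C = -9436/9 (C = -1045 + (-38/9 - ⅑*(-7)) = -1045 + (-38/9 + 7/9) = -1045 - 31/9 = -9436/9 ≈ -1048.4)
(C + 1324)*(((-151 + 4) + 1296) - 3689) = (-9436/9 + 1324)*(((-151 + 4) + 1296) - 3689) = 2480*((-147 + 1296) - 3689)/9 = 2480*(1149 - 3689)/9 = (2480/9)*(-2540) = -6299200/9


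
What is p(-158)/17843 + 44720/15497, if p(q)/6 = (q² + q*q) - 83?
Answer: 5432626750/276512971 ≈ 19.647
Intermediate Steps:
p(q) = -498 + 12*q² (p(q) = 6*((q² + q*q) - 83) = 6*((q² + q²) - 83) = 6*(2*q² - 83) = 6*(-83 + 2*q²) = -498 + 12*q²)
p(-158)/17843 + 44720/15497 = (-498 + 12*(-158)²)/17843 + 44720/15497 = (-498 + 12*24964)*(1/17843) + 44720*(1/15497) = (-498 + 299568)*(1/17843) + 44720/15497 = 299070*(1/17843) + 44720/15497 = 299070/17843 + 44720/15497 = 5432626750/276512971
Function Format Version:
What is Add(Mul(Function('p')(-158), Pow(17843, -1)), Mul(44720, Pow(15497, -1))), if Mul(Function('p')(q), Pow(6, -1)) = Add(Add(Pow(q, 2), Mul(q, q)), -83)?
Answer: Rational(5432626750, 276512971) ≈ 19.647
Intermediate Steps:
Function('p')(q) = Add(-498, Mul(12, Pow(q, 2))) (Function('p')(q) = Mul(6, Add(Add(Pow(q, 2), Mul(q, q)), -83)) = Mul(6, Add(Add(Pow(q, 2), Pow(q, 2)), -83)) = Mul(6, Add(Mul(2, Pow(q, 2)), -83)) = Mul(6, Add(-83, Mul(2, Pow(q, 2)))) = Add(-498, Mul(12, Pow(q, 2))))
Add(Mul(Function('p')(-158), Pow(17843, -1)), Mul(44720, Pow(15497, -1))) = Add(Mul(Add(-498, Mul(12, Pow(-158, 2))), Pow(17843, -1)), Mul(44720, Pow(15497, -1))) = Add(Mul(Add(-498, Mul(12, 24964)), Rational(1, 17843)), Mul(44720, Rational(1, 15497))) = Add(Mul(Add(-498, 299568), Rational(1, 17843)), Rational(44720, 15497)) = Add(Mul(299070, Rational(1, 17843)), Rational(44720, 15497)) = Add(Rational(299070, 17843), Rational(44720, 15497)) = Rational(5432626750, 276512971)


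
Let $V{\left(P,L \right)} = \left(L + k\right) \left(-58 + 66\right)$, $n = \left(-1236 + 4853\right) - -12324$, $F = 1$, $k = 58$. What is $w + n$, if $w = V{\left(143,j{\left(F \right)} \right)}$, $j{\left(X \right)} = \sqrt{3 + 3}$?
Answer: $16405 + 8 \sqrt{6} \approx 16425.0$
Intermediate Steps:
$n = 15941$ ($n = 3617 + 12324 = 15941$)
$j{\left(X \right)} = \sqrt{6}$
$V{\left(P,L \right)} = 464 + 8 L$ ($V{\left(P,L \right)} = \left(L + 58\right) \left(-58 + 66\right) = \left(58 + L\right) 8 = 464 + 8 L$)
$w = 464 + 8 \sqrt{6} \approx 483.6$
$w + n = \left(464 + 8 \sqrt{6}\right) + 15941 = 16405 + 8 \sqrt{6}$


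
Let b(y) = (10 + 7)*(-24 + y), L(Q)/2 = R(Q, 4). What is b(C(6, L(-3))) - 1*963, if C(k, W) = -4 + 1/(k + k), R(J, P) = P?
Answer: -17251/12 ≈ -1437.6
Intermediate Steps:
L(Q) = 8 (L(Q) = 2*4 = 8)
C(k, W) = -4 + 1/(2*k)
b(y) = -408 + 17*y (b(y) = 17*(-24 + y) = -408 + 17*y)
b(C(6, L(-3))) - 1*963 = (-408 + 17*(-4 + (½)/6)) - 1*963 = (-408 + 17*(-4 + (½)*(⅙))) - 963 = (-408 + 17*(-4 + 1/12)) - 963 = (-408 + 17*(-47/12)) - 963 = (-408 - 799/12) - 963 = -5695/12 - 963 = -17251/12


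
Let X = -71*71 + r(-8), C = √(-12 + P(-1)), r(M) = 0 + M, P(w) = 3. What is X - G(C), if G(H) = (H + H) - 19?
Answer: -5030 - 6*I ≈ -5030.0 - 6.0*I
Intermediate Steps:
r(M) = M
C = 3*I (C = √(-12 + 3) = √(-9) = 3*I ≈ 3.0*I)
G(H) = -19 + 2*H (G(H) = 2*H - 19 = -19 + 2*H)
X = -5049 (X = -71*71 - 8 = -5041 - 8 = -5049)
X - G(C) = -5049 - (-19 + 2*(3*I)) = -5049 - (-19 + 6*I) = -5049 + (19 - 6*I) = -5030 - 6*I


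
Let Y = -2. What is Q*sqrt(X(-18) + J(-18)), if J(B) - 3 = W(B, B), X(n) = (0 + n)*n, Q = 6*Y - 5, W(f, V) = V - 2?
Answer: -17*sqrt(307) ≈ -297.86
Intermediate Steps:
W(f, V) = -2 + V
Q = -17 (Q = 6*(-2) - 5 = -12 - 5 = -17)
X(n) = n**2 (X(n) = n*n = n**2)
J(B) = 1 + B (J(B) = 3 + (-2 + B) = 1 + B)
Q*sqrt(X(-18) + J(-18)) = -17*sqrt((-18)**2 + (1 - 18)) = -17*sqrt(324 - 17) = -17*sqrt(307)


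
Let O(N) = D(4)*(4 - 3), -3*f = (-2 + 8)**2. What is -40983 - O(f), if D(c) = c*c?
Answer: -40999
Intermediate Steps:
D(c) = c**2
f = -12 (f = -(-2 + 8)**2/3 = -1/3*6**2 = -1/3*36 = -12)
O(N) = 16 (O(N) = 4**2*(4 - 3) = 16*1 = 16)
-40983 - O(f) = -40983 - 1*16 = -40983 - 16 = -40999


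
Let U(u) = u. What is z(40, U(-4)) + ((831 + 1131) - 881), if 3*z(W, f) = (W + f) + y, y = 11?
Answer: 3290/3 ≈ 1096.7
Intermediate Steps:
z(W, f) = 11/3 + W/3 + f/3 (z(W, f) = ((W + f) + 11)/3 = (11 + W + f)/3 = 11/3 + W/3 + f/3)
z(40, U(-4)) + ((831 + 1131) - 881) = (11/3 + (⅓)*40 + (⅓)*(-4)) + ((831 + 1131) - 881) = (11/3 + 40/3 - 4/3) + (1962 - 881) = 47/3 + 1081 = 3290/3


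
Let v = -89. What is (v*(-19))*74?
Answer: 125134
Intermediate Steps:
(v*(-19))*74 = -89*(-19)*74 = 1691*74 = 125134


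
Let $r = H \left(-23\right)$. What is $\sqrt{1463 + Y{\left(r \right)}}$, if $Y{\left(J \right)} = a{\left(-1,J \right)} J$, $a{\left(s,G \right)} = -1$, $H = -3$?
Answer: $\sqrt{1394} \approx 37.336$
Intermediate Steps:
$r = 69$ ($r = \left(-3\right) \left(-23\right) = 69$)
$Y{\left(J \right)} = - J$
$\sqrt{1463 + Y{\left(r \right)}} = \sqrt{1463 - 69} = \sqrt{1394}$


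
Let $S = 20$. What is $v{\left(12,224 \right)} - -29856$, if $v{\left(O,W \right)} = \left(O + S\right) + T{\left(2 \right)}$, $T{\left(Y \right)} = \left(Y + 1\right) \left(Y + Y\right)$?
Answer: $29900$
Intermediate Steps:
$T{\left(Y \right)} = 2 Y \left(1 + Y\right)$ ($T{\left(Y \right)} = \left(1 + Y\right) 2 Y = 2 Y \left(1 + Y\right)$)
$v{\left(O,W \right)} = 32 + O$ ($v{\left(O,W \right)} = \left(O + 20\right) + 2 \cdot 2 \left(1 + 2\right) = \left(20 + O\right) + 2 \cdot 2 \cdot 3 = \left(20 + O\right) + 12 = 32 + O$)
$v{\left(12,224 \right)} - -29856 = \left(32 + 12\right) - -29856 = 44 + 29856 = 29900$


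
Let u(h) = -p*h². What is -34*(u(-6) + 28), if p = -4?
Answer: -5848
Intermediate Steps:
u(h) = 4*h² (u(h) = -(-4)*h² = 4*h²)
-34*(u(-6) + 28) = -34*(4*(-6)² + 28) = -34*(4*36 + 28) = -34*(144 + 28) = -34*172 = -5848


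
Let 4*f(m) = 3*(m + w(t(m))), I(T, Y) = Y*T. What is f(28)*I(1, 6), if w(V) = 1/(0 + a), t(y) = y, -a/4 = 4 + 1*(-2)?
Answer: 2007/16 ≈ 125.44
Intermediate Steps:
a = -8 (a = -4*(4 + 1*(-2)) = -4*(4 - 2) = -4*2 = -8)
w(V) = -⅛ (w(V) = 1/(0 - 8) = 1/(-8) = -⅛)
I(T, Y) = T*Y
f(m) = -3/32 + 3*m/4 (f(m) = (3*(m - ⅛))/4 = (3*(-⅛ + m))/4 = (-3/8 + 3*m)/4 = -3/32 + 3*m/4)
f(28)*I(1, 6) = (-3/32 + (¾)*28)*(1*6) = (-3/32 + 21)*6 = (669/32)*6 = 2007/16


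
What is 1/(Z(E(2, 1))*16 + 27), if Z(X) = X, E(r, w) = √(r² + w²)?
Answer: -27/551 + 16*√5/551 ≈ 0.015929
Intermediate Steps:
1/(Z(E(2, 1))*16 + 27) = 1/(√(2² + 1²)*16 + 27) = 1/(√(4 + 1)*16 + 27) = 1/(√5*16 + 27) = 1/(16*√5 + 27) = 1/(27 + 16*√5)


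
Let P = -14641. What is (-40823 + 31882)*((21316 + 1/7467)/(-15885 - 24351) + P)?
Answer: 39330865250229565/300442212 ≈ 1.3091e+8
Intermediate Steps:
(-40823 + 31882)*((21316 + 1/7467)/(-15885 - 24351) + P) = (-40823 + 31882)*((21316 + 1/7467)/(-15885 - 24351) - 14641) = -8941*((21316 + 1/7467)/(-40236) - 14641) = -8941*((159166573/7467)*(-1/40236) - 14641) = -8941*(-159166573/300442212 - 14641) = -8941*(-4398933592465/300442212) = 39330865250229565/300442212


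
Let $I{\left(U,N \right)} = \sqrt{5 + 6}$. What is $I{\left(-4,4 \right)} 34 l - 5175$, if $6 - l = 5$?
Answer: $-5175 + 34 \sqrt{11} \approx -5062.2$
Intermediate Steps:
$l = 1$ ($l = 6 - 5 = 1$)
$I{\left(U,N \right)} = \sqrt{11}$
$I{\left(-4,4 \right)} 34 l - 5175 = \sqrt{11} \cdot 34 \cdot 1 - 5175 = 34 \sqrt{11} \cdot 1 - 5175 = 34 \sqrt{11} - 5175 = -5175 + 34 \sqrt{11}$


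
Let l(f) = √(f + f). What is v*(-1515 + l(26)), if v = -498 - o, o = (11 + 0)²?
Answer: 937785 - 1238*√13 ≈ 9.3332e+5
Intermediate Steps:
l(f) = √2*√f (l(f) = √(2*f) = √2*√f)
o = 121 (o = 11² = 121)
v = -619 (v = -498 - 1*121 = -498 - 121 = -619)
v*(-1515 + l(26)) = -619*(-1515 + √2*√26) = -619*(-1515 + 2*√13) = 937785 - 1238*√13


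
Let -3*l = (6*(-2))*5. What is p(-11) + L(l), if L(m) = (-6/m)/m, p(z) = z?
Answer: -2203/200 ≈ -11.015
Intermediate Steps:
l = 20 (l = -6*(-2)*5/3 = -(-4)*5 = -⅓*(-60) = 20)
L(m) = -6/m²
p(-11) + L(l) = -11 - 6/20² = -11 - 6*1/400 = -11 - 3/200 = -2203/200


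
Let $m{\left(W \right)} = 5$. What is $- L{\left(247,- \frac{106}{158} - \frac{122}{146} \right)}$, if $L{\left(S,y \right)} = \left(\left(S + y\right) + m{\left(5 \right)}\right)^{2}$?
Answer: $- \frac{2086857603216}{33258289} \approx -62747.0$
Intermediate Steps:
$L{\left(S,y \right)} = \left(5 + S + y\right)^{2}$ ($L{\left(S,y \right)} = \left(\left(S + y\right) + 5\right)^{2} = \left(5 + S + y\right)^{2}$)
$- L{\left(247,- \frac{106}{158} - \frac{122}{146} \right)} = - \left(5 + 247 - \left(\frac{53}{79} + \frac{61}{73}\right)\right)^{2} = - \left(5 + 247 - \frac{8688}{5767}\right)^{2} = - \left(\frac{1444596}{5767}\right)^{2} = \left(-1\right) \frac{2086857603216}{33258289} = - \frac{2086857603216}{33258289}$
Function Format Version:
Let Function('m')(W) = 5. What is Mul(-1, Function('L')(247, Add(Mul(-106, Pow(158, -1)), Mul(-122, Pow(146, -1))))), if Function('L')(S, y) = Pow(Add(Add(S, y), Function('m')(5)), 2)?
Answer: Rational(-2086857603216, 33258289) ≈ -62747.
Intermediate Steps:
Function('L')(S, y) = Pow(Add(5, S, y), 2) (Function('L')(S, y) = Pow(Add(Add(S, y), 5), 2) = Pow(Add(5, S, y), 2))
Mul(-1, Function('L')(247, Add(Mul(-106, Pow(158, -1)), Mul(-122, Pow(146, -1))))) = Mul(-1, Pow(Add(5, 247, Add(Mul(-106, Pow(158, -1)), Mul(-122, Pow(146, -1)))), 2)) = Mul(-1, Pow(Add(5, 247, Add(Mul(-106, Rational(1, 158)), Mul(-122, Rational(1, 146)))), 2)) = Mul(-1, Pow(Add(5, 247, Add(Rational(-53, 79), Rational(-61, 73))), 2)) = Mul(-1, Pow(Add(5, 247, Rational(-8688, 5767)), 2)) = Mul(-1, Pow(Rational(1444596, 5767), 2)) = Mul(-1, Rational(2086857603216, 33258289)) = Rational(-2086857603216, 33258289)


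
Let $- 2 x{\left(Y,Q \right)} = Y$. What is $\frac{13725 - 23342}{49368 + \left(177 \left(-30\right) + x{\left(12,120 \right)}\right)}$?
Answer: $- \frac{9617}{44052} \approx -0.21831$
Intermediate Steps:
$x{\left(Y,Q \right)} = - \frac{Y}{2}$
$\frac{13725 - 23342}{49368 + \left(177 \left(-30\right) + x{\left(12,120 \right)}\right)} = \frac{13725 - 23342}{49368 + \left(177 \left(-30\right) - 6\right)} = - \frac{9617}{49368 - 5316} = - \frac{9617}{44052}$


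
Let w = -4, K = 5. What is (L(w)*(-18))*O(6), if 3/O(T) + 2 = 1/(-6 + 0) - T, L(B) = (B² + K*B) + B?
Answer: -2592/49 ≈ -52.898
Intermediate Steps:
L(B) = B² + 6*B (L(B) = (B² + 5*B) + B = B² + 6*B)
O(T) = 3/(-13/6 - T) (O(T) = 3/(-2 + (1/(-6 + 0) - T)) = 3/(-2 + (1/(-6) - T)) = 3/(-2 + (-⅙ - T)) = 3/(-13/6 - T))
(L(w)*(-18))*O(6) = (-4*(6 - 4)*(-18))*(-18/(13 + 6*6)) = (-4*2*(-18))*(-18/(13 + 36)) = (-8*(-18))*(-18/49) = 144*(-18*1/49) = 144*(-18/49) = -2592/49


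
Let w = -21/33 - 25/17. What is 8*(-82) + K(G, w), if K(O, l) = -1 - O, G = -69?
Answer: -588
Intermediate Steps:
w = -394/187 (w = -21*1/33 - 25*1/17 = -7/11 - 25/17 = -394/187 ≈ -2.1070)
8*(-82) + K(G, w) = 8*(-82) + (-1 - 1*(-69)) = -656 + (-1 + 69) = -656 + 68 = -588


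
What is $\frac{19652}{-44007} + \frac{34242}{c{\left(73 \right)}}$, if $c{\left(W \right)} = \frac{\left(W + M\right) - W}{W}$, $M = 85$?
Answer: $\frac{110001131242}{3740595} \approx 29407.0$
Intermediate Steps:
$c{\left(W \right)} = \frac{85}{W}$ ($c{\left(W \right)} = \frac{\left(W + 85\right) - W}{W} = \frac{\left(85 + W\right) - W}{W} = \frac{85}{W}$)
$\frac{19652}{-44007} + \frac{34242}{c{\left(73 \right)}} = \frac{19652}{-44007} + \frac{34242}{85 \cdot \frac{1}{73}} = 19652 \left(- \frac{1}{44007}\right) + \frac{34242}{85 \cdot \frac{1}{73}} = - \frac{19652}{44007} + \frac{34242}{\frac{85}{73}} = - \frac{19652}{44007} + 34242 \cdot \frac{73}{85} = - \frac{19652}{44007} + \frac{2499666}{85} = \frac{110001131242}{3740595}$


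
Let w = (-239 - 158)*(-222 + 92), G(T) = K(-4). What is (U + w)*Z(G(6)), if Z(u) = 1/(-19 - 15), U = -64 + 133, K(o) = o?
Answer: -51679/34 ≈ -1520.0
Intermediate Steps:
G(T) = -4
w = 51610 (w = -397*(-130) = 51610)
U = 69
Z(u) = -1/34 (Z(u) = 1/(-34) = -1/34)
(U + w)*Z(G(6)) = (69 + 51610)*(-1/34) = 51679*(-1/34) = -51679/34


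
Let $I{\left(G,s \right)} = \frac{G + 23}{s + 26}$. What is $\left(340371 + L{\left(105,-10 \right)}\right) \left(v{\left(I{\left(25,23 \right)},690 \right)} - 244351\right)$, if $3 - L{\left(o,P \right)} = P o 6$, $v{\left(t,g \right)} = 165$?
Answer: $-84652937364$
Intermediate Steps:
$I{\left(G,s \right)} = \frac{23 + G}{26 + s}$
$L{\left(o,P \right)} = 3 - 6 P o$ ($L{\left(o,P \right)} = 3 - P o 6 = 3 - 6 P o$)
$\left(340371 + L{\left(105,-10 \right)}\right) \left(v{\left(I{\left(25,23 \right)},690 \right)} - 244351\right) = \left(340371 - \left(-3 - 6300\right)\right) \left(165 - 244351\right) = \left(340371 + \left(3 + 6300\right)\right) \left(-244186\right) = \left(340371 + 6303\right) \left(-244186\right) = 346674 \left(-244186\right) = -84652937364$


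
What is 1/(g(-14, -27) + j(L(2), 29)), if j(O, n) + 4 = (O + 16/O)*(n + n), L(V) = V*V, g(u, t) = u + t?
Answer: 1/419 ≈ 0.0023866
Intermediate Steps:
g(u, t) = t + u
L(V) = V²
j(O, n) = -4 + 2*n*(O + 16/O) (j(O, n) = -4 + (O + 16/O)*(n + n) = -4 + (O + 16/O)*(2*n) = -4 + 2*n*(O + 16/O))
1/(g(-14, -27) + j(L(2), 29)) = 1/((-27 - 14) + (-4 + 2*2²*29 + 32*29/2²)) = 1/(-41 + (-4 + 2*4*29 + 32*29/4)) = 1/(-41 + (-4 + 232 + 32*29*(¼))) = 1/(-41 + (-4 + 232 + 232)) = 1/(-41 + 460) = 1/419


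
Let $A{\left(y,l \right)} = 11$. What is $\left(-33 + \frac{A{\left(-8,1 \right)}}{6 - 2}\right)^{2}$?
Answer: $\frac{14641}{16} \approx 915.06$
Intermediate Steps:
$\left(-33 + \frac{A{\left(-8,1 \right)}}{6 - 2}\right)^{2} = \left(-33 + \frac{11}{6 - 2}\right)^{2} = \left(-33 + \frac{11}{4}\right)^{2} = \left(- \frac{121}{4}\right)^{2} = \frac{14641}{16}$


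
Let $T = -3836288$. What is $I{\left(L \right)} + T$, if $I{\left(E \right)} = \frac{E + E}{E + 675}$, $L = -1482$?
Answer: $- \frac{1031960484}{269} \approx -3.8363 \cdot 10^{6}$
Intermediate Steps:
$I{\left(E \right)} = \frac{2 E}{675 + E}$
$I{\left(L \right)} + T = 2 \left(-1482\right) \frac{1}{675 - 1482} - 3836288 = 2 \left(-1482\right) \frac{1}{-807} - 3836288 = 2 \left(-1482\right) \left(- \frac{1}{807}\right) - 3836288 = \frac{988}{269} - 3836288 = - \frac{1031960484}{269}$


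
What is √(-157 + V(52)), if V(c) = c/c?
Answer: 2*I*√39 ≈ 12.49*I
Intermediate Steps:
V(c) = 1
√(-157 + V(52)) = √(-157 + 1) = √(-156) = 2*I*√39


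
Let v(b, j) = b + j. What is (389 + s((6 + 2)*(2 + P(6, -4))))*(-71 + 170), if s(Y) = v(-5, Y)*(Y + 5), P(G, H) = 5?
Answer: 346500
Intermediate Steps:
s(Y) = (-5 + Y)*(5 + Y) (s(Y) = (-5 + Y)*(Y + 5) = (-5 + Y)*(5 + Y))
(389 + s((6 + 2)*(2 + P(6, -4))))*(-71 + 170) = (389 + (-25 + ((6 + 2)*(2 + 5))**2))*(-71 + 170) = (389 + (-25 + (8*7)**2))*99 = (389 + (-25 + 56**2))*99 = (389 + (-25 + 3136))*99 = (389 + 3111)*99 = 3500*99 = 346500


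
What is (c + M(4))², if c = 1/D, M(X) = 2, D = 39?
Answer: 6241/1521 ≈ 4.1032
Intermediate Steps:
c = 1/39 ≈ 0.025641
(c + M(4))² = (1/39 + 2)² = (79/39)² = 6241/1521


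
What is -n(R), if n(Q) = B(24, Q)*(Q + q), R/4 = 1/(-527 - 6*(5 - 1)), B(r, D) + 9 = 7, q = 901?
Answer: 992894/551 ≈ 1802.0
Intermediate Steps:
B(r, D) = -2 (B(r, D) = -9 + 7 = -2)
R = -4/551 (R = 4/(-527 - 6*(5 - 1)) = 4/(-527 - 6*4) = 4/(-527 - 24) = 4/(-551) = 4*(-1/551) = -4/551 ≈ -0.0072595)
n(Q) = -1802 - 2*Q (n(Q) = -2*(Q + 901) = -2*(901 + Q) = -1802 - 2*Q)
-n(R) = -(-1802 - 2*(-4/551)) = -(-1802 + 8/551) = -1*(-992894/551) = 992894/551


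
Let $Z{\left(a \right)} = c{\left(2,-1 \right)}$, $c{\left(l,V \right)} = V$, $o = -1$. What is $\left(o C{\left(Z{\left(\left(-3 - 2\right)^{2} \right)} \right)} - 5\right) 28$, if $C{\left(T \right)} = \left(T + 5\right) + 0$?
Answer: $-252$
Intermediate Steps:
$Z{\left(a \right)} = -1$
$C{\left(T \right)} = 5 + T$ ($C{\left(T \right)} = \left(5 + T\right) + 0 = 5 + T$)
$\left(o C{\left(Z{\left(\left(-3 - 2\right)^{2} \right)} \right)} - 5\right) 28 = \left(- (5 - 1) - 5\right) 28 = \left(\left(-1\right) 4 - 5\right) 28 = \left(-4 - 5\right) 28 = \left(-9\right) 28 = -252$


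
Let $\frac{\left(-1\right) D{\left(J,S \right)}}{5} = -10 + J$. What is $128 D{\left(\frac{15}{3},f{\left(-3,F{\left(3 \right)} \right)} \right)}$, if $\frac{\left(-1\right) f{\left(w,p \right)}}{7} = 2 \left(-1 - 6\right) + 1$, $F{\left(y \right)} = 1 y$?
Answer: $3200$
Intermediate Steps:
$F{\left(y \right)} = y$
$f{\left(w,p \right)} = 91$ ($f{\left(w,p \right)} = - 7 \left(2 \left(-1 - 6\right) + 1\right) = - 7 \left(2 \left(-7\right) + 1\right) = - 7 \left(-14 + 1\right) = \left(-7\right) \left(-13\right) = 91$)
$D{\left(J,S \right)} = 50 - 5 J$ ($D{\left(J,S \right)} = - 5 \left(-10 + J\right) = 50 - 5 J$)
$128 D{\left(\frac{15}{3},f{\left(-3,F{\left(3 \right)} \right)} \right)} = 128 \left(50 - 5 \cdot \frac{15}{3}\right) = 128 \left(50 - 5 \cdot 15 \cdot \frac{1}{3}\right) = 128 \left(50 - 25\right) = 128 \cdot 25 = 3200$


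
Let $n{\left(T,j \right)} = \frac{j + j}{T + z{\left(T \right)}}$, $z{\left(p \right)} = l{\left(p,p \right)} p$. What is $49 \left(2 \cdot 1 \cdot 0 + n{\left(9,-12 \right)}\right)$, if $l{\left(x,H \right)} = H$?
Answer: $- \frac{196}{15} \approx -13.067$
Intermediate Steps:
$z{\left(p \right)} = p^{2}$ ($z{\left(p \right)} = p p = p^{2}$)
$n{\left(T,j \right)} = \frac{2 j}{T + T^{2}}$ ($n{\left(T,j \right)} = \frac{j + j}{T + T^{2}} = \frac{2 j}{T + T^{2}}$)
$49 \left(2 \cdot 1 \cdot 0 + n{\left(9,-12 \right)}\right) = 49 \left(2 \cdot 1 \cdot 0 + 2 \left(-12\right) \frac{1}{9} \frac{1}{1 + 9}\right) = 49 \left(2 \cdot 0 + 2 \left(-12\right) \frac{1}{9} \cdot \frac{1}{10}\right) = 49 \left(0 + 2 \left(-12\right) \frac{1}{9} \cdot \frac{1}{10}\right) = 49 \left(0 - \frac{4}{15}\right) = 49 \left(- \frac{4}{15}\right) = - \frac{196}{15}$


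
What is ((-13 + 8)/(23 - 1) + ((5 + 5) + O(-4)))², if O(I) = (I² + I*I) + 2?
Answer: 927369/484 ≈ 1916.1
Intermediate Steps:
O(I) = 2 + 2*I² (O(I) = (I² + I²) + 2 = 2*I² + 2 = 2 + 2*I²)
((-13 + 8)/(23 - 1) + ((5 + 5) + O(-4)))² = ((-13 + 8)/(23 - 1) + ((5 + 5) + (2 + 2*(-4)²)))² = (-5/22 + (10 + (2 + 2*16)))² = (-5*1/22 + (10 + (2 + 32)))² = (-5/22 + (10 + 34))² = (-5/22 + 44)² = (963/22)² = 927369/484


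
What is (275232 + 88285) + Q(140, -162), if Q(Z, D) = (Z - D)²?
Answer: 454721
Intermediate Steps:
(275232 + 88285) + Q(140, -162) = (275232 + 88285) + (-162 - 1*140)² = 363517 + (-162 - 140)² = 363517 + (-302)² = 363517 + 91204 = 454721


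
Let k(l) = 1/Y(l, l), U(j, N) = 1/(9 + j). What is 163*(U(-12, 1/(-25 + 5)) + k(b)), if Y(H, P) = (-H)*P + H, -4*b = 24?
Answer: -815/14 ≈ -58.214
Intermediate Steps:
b = -6 (b = -¼*24 = -6)
Y(H, P) = H - H*P (Y(H, P) = -H*P + H = H - H*P)
k(l) = 1/(l*(1 - l))
163*(U(-12, 1/(-25 + 5)) + k(b)) = 163*(1/(9 - 12) - 1/(-6*(-1 - 6))) = 163*(1/(-3) - 1*(-⅙)/(-7)) = 163*(-⅓ - 1*(-⅙)*(-⅐)) = 163*(-⅓ - 1/42) = 163*(-5/14) = -815/14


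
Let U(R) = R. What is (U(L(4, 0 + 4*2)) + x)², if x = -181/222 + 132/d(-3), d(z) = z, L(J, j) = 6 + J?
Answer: 59737441/49284 ≈ 1212.1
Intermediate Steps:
x = -9949/222 (x = -181/222 + 132/(-3) = -181*1/222 + 132*(-⅓) = -181/222 - 44 = -9949/222 ≈ -44.815)
(U(L(4, 0 + 4*2)) + x)² = ((6 + 4) - 9949/222)² = (10 - 9949/222)² = (-7729/222)² = 59737441/49284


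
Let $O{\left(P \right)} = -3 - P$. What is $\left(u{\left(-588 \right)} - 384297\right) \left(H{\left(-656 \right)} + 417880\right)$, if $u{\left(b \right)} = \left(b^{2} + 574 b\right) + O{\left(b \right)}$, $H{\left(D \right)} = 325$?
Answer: $-157027613400$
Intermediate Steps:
$u{\left(b \right)} = -3 + b^{2} + 573 b$ ($u{\left(b \right)} = \left(b^{2} + 574 b\right) - \left(3 + b\right) = -3 + b^{2} + 573 b$)
$\left(u{\left(-588 \right)} - 384297\right) \left(H{\left(-656 \right)} + 417880\right) = \left(\left(-3 + \left(-588\right)^{2} + 573 \left(-588\right)\right) - 384297\right) \left(325 + 417880\right) = \left(\left(-3 + 345744 - 336924\right) - 384297\right) 418205 = \left(8817 - 384297\right) 418205 = \left(-375480\right) 418205 = -157027613400$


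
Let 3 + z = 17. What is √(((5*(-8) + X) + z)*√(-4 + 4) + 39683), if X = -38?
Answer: √39683 ≈ 199.21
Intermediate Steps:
z = 14 (z = -3 + 17 = 14)
√(((5*(-8) + X) + z)*√(-4 + 4) + 39683) = √(((5*(-8) - 38) + 14)*√(-4 + 4) + 39683) = √(((-40 - 38) + 14)*√0 + 39683) = √((-78 + 14)*0 + 39683) = √(-64*0 + 39683) = √(0 + 39683) = √39683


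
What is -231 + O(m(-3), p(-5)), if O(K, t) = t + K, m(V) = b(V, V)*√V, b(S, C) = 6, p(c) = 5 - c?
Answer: -221 + 6*I*√3 ≈ -221.0 + 10.392*I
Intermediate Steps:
m(V) = 6*√V
O(K, t) = K + t
-231 + O(m(-3), p(-5)) = -231 + (6*√(-3) + (5 - 1*(-5))) = -231 + (6*(I*√3) + (5 + 5)) = -231 + (6*I*√3 + 10) = -231 + (10 + 6*I*√3) = -221 + 6*I*√3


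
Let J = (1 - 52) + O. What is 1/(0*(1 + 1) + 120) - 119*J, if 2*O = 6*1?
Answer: 685441/120 ≈ 5712.0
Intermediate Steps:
O = 3 (O = (6*1)/2 = (1/2)*6 = 3)
J = -48 (J = (1 - 52) + 3 = -51 + 3 = -48)
1/(0*(1 + 1) + 120) - 119*J = 1/(0*(1 + 1) + 120) - 119*(-48) = 1/(0*2 + 120) + 5712 = 1/(0 + 120) + 5712 = 1/120 + 5712 = 685441/120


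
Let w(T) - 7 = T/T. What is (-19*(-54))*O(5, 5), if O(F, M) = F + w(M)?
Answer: 13338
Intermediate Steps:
w(T) = 8 (w(T) = 7 + T/T = 7 + 1 = 8)
O(F, M) = 8 + F (O(F, M) = F + 8 = 8 + F)
(-19*(-54))*O(5, 5) = (-19*(-54))*(8 + 5) = 1026*13 = 13338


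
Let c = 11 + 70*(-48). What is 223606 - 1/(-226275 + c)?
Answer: 51345304145/229624 ≈ 2.2361e+5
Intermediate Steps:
c = -3349 (c = 11 - 3360 = -3349)
223606 - 1/(-226275 + c) = 223606 - 1/(-226275 - 3349) = 223606 - 1/(-229624) = 223606 - 1*(-1/229624) = 223606 + 1/229624 = 51345304145/229624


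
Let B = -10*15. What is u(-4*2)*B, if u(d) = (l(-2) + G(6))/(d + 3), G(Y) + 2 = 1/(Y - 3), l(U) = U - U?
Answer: -50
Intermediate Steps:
l(U) = 0
B = -150
G(Y) = -2 + 1/(-3 + Y) (G(Y) = -2 + 1/(Y - 3) = -2 + 1/(-3 + Y))
u(d) = -5/(3*(3 + d)) (u(d) = (0 + (7 - 2*6)/(-3 + 6))/(d + 3) = (0 + (7 - 12)/3)/(3 + d) = (0 + (⅓)*(-5))/(3 + d) = (0 - 5/3)/(3 + d) = -5/(3*(3 + d)))
u(-4*2)*B = -5/(9 + 3*(-4*2))*(-150) = -5/(9 + 3*(-8))*(-150) = -5/(9 - 24)*(-150) = -5/(-15)*(-150) = -5*(-1/15)*(-150) = (⅓)*(-150) = -50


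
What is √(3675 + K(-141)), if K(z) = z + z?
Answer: 3*√377 ≈ 58.249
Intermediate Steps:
K(z) = 2*z
√(3675 + K(-141)) = √(3675 + 2*(-141)) = √(3675 - 282) = √3393 = 3*√377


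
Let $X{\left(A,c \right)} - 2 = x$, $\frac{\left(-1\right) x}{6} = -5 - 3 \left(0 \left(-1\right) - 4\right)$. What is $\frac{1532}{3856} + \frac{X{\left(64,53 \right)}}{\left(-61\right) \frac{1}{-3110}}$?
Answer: $- \frac{119898237}{58804} \approx -2038.9$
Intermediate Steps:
$x = -42$ ($x = - 6 \left(-5 - 3 \left(0 \left(-1\right) - 4\right)\right) = - 6 \left(-5 - 3 \left(0 - 4\right)\right) = - 6 \left(-5 - -12\right) = - 6 \left(-5 + 12\right) = \left(-6\right) 7 = -42$)
$X{\left(A,c \right)} = -40$ ($X{\left(A,c \right)} = 2 - 42 = -40$)
$\frac{1532}{3856} + \frac{X{\left(64,53 \right)}}{\left(-61\right) \frac{1}{-3110}} = \frac{1532}{3856} - \frac{40}{\left(-61\right) \frac{1}{-3110}} = 1532 \cdot \frac{1}{3856} - \frac{40}{\left(-61\right) \left(- \frac{1}{3110}\right)} = \frac{383}{964} - \frac{40}{\frac{61}{3110}} = \frac{383}{964} - \frac{124400}{61} = - \frac{119898237}{58804}$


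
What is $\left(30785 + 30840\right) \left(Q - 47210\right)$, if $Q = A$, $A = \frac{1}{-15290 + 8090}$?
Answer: $- \frac{837883082465}{288} \approx -2.9093 \cdot 10^{9}$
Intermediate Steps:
$A = - \frac{1}{7200}$ ($A = \frac{1}{-7200} = - \frac{1}{7200} \approx -0.00013889$)
$Q = - \frac{1}{7200} \approx -0.00013889$
$\left(30785 + 30840\right) \left(Q - 47210\right) = \left(30785 + 30840\right) \left(- \frac{1}{7200} - 47210\right) = 61625 \left(- \frac{339912001}{7200}\right) = - \frac{837883082465}{288}$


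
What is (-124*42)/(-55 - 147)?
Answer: 2604/101 ≈ 25.782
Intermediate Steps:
(-124*42)/(-55 - 147) = -5208/(-202) = -5208*(-1/202) = 2604/101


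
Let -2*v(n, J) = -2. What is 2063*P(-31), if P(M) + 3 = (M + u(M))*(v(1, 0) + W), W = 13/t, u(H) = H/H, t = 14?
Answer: -878838/7 ≈ -1.2555e+5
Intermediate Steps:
v(n, J) = 1 (v(n, J) = -½*(-2) = 1)
u(H) = 1
W = 13/14 ≈ 0.92857
P(M) = -15/14 + 27*M/14 (P(M) = -3 + (M + 1)*(1 + 13/14) = -3 + (1 + M)*(27/14) = -3 + (27/14 + 27*M/14) = -15/14 + 27*M/14)
2063*P(-31) = 2063*(-15/14 + (27/14)*(-31)) = 2063*(-15/14 - 837/14) = 2063*(-426/7) = -878838/7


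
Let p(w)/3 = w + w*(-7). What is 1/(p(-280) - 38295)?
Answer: -1/33255 ≈ -3.0071e-5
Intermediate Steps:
p(w) = -18*w (p(w) = 3*(w + w*(-7)) = 3*(w - 7*w) = 3*(-6*w) = -18*w)
1/(p(-280) - 38295) = 1/(-18*(-280) - 38295) = 1/(5040 - 38295) = 1/(-33255) = -1/33255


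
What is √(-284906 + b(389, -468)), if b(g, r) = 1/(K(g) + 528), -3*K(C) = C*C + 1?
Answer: I*√6388010945936678/149738 ≈ 533.77*I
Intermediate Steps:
K(C) = -⅓ - C²/3 (K(C) = -(C*C + 1)/3 = -(C² + 1)/3 = -(1 + C²)/3 = -⅓ - C²/3)
b(g, r) = 1/(1583/3 - g²/3) (b(g, r) = 1/((-⅓ - g²/3) + 528) = 1/(1583/3 - g²/3))
√(-284906 + b(389, -468)) = √(-284906 - 3/(-1583 + 389²)) = √(-284906 - 3/(-1583 + 151321)) = √(-284906 - 3/149738) = √(-42661254631/149738) = I*√6388010945936678/149738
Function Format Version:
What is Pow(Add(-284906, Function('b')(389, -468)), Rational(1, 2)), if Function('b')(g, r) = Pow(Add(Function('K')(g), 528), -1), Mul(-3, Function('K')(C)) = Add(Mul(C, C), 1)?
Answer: Mul(Rational(1, 149738), I, Pow(6388010945936678, Rational(1, 2))) ≈ Mul(533.77, I)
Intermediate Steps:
Function('K')(C) = Add(Rational(-1, 3), Mul(Rational(-1, 3), Pow(C, 2))) (Function('K')(C) = Mul(Rational(-1, 3), Add(Mul(C, C), 1)) = Mul(Rational(-1, 3), Add(Pow(C, 2), 1)) = Mul(Rational(-1, 3), Add(1, Pow(C, 2))) = Add(Rational(-1, 3), Mul(Rational(-1, 3), Pow(C, 2))))
Function('b')(g, r) = Pow(Add(Rational(1583, 3), Mul(Rational(-1, 3), Pow(g, 2))), -1) (Function('b')(g, r) = Pow(Add(Add(Rational(-1, 3), Mul(Rational(-1, 3), Pow(g, 2))), 528), -1) = Pow(Add(Rational(1583, 3), Mul(Rational(-1, 3), Pow(g, 2))), -1))
Pow(Add(-284906, Function('b')(389, -468)), Rational(1, 2)) = Pow(Add(-284906, Mul(-3, Pow(Add(-1583, Pow(389, 2)), -1))), Rational(1, 2)) = Pow(Add(-284906, Mul(-3, Pow(Add(-1583, 151321), -1))), Rational(1, 2)) = Pow(Add(-284906, Mul(-3, Pow(149738, -1))), Rational(1, 2)) = Pow(Add(-284906, Mul(-3, Rational(1, 149738))), Rational(1, 2)) = Pow(Add(-284906, Rational(-3, 149738)), Rational(1, 2)) = Pow(Rational(-42661254631, 149738), Rational(1, 2)) = Mul(Rational(1, 149738), I, Pow(6388010945936678, Rational(1, 2)))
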